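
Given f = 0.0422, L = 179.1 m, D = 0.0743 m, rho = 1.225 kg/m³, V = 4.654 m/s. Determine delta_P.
Formula: \Delta P = f \frac{L}{D} \frac{\rho V^2}{2}
delta_P = 0.0422·(179.1/0.0743)·0.5·1.225·4.654²/1000 = 1.35 kPa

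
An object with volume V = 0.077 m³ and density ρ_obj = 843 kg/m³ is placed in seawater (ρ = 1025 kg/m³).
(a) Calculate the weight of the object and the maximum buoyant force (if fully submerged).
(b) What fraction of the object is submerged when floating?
(a) W=rho_obj*g*V=843*9.81*0.077=636.8 N; F_B(max)=rho*g*V=1025*9.81*0.077=774.3 N
(b) Floating fraction=rho_obj/rho=843/1025=0.822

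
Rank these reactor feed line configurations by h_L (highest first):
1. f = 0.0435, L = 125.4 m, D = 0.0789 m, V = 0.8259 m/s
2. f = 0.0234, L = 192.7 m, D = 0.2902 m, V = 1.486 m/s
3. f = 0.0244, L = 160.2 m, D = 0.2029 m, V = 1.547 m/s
Case 1: h_L = 2.404 m
Case 2: h_L = 1.749 m
Case 3: h_L = 2.35 m
Ranking (highest first): 1, 3, 2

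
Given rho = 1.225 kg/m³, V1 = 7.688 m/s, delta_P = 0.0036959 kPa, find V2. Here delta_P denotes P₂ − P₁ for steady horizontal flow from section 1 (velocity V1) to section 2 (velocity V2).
Formula: \Delta P = \frac{1}{2} \rho (V_1^2 - V_2^2)
Substituting knowns: 0.0036959 = 0.5·1.225·(7.688² − V2²)/1000
Solving for V2: V2 = √(7.688² − 2·(0.0036959·1000)/1.225) = 7.285 m/s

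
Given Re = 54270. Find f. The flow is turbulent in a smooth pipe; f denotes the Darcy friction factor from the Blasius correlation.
Formula: f = \frac{0.316}{Re^{0.25}}
f = 0.316/54270^0.25 = 0.0207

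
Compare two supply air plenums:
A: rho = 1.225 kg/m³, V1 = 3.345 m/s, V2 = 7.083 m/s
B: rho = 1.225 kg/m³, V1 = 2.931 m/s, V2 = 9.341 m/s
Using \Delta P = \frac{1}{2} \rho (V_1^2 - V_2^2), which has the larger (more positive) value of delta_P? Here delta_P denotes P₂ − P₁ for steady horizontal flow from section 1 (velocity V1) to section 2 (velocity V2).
delta_P(A) = -0.02388 kPa, delta_P(B) = -0.04818 kPa. Answer: A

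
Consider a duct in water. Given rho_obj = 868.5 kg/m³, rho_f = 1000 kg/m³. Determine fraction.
Formula: f_{sub} = \frac{\rho_{obj}}{\rho_f}
fraction = 868.5/1000 = 0.8685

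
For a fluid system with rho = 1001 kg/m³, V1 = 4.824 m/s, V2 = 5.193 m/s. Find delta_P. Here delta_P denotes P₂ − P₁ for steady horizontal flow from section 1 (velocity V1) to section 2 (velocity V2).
Formula: \Delta P = \frac{1}{2} \rho (V_1^2 - V_2^2)
delta_P = 0.5·1001·(4.824² − 5.193²)/1000 = -1.85 kPa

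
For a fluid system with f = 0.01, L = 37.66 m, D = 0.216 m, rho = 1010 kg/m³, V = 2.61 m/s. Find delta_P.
Formula: \Delta P = f \frac{L}{D} \frac{\rho V^2}{2}
delta_P = 0.01·(37.66/0.216)·0.5·1010·2.61²/1000 = 5.998 kPa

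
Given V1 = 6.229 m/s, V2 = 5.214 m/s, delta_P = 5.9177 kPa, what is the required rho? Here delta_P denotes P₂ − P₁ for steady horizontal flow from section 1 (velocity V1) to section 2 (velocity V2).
Formula: \Delta P = \frac{1}{2} \rho (V_1^2 - V_2^2)
Substituting knowns: 5.9177 = 0.5·rho·(6.229² − 5.214²)/1000
Solving for rho: rho = 2·(5.9177·1000)/(6.229² − 5.214²) = 1019 kg/m³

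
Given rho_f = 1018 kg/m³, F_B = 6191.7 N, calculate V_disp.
Formula: F_B = \rho_f g V_{disp}
Substituting knowns: 6191.7 = 1018·9.81·V_disp
Solving for V_disp: V_disp = 6191.7/(1018·9.81) = 0.62 m³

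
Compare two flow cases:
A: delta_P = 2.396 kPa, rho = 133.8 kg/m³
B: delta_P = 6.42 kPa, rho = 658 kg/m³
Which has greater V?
V(A) = 5.985 m/s, V(B) = 4.417 m/s. Answer: A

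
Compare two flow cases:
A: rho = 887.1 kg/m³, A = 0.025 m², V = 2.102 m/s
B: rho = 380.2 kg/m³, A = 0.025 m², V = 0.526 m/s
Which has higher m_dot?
m_dot(A) = 46.62 kg/s, m_dot(B) = 5 kg/s. Answer: A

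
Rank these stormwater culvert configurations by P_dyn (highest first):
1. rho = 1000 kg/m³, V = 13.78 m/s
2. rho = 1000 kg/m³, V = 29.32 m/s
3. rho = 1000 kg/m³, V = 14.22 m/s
Case 1: P_dyn = 94.94 kPa
Case 2: P_dyn = 429.8 kPa
Case 3: P_dyn = 101.1 kPa
Ranking (highest first): 2, 3, 1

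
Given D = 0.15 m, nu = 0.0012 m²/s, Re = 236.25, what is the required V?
Formula: Re = \frac{V D}{\nu}
Substituting knowns: 236.25 = V·0.15/0.0012
Solving for V: V = 236.25·0.0012/0.15 = 1.89 m/s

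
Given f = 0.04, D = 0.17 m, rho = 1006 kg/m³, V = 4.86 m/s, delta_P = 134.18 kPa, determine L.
Formula: \Delta P = f \frac{L}{D} \frac{\rho V^2}{2}
Substituting knowns: 134.18 = 0.04·(L/0.17)·0.5·1006·4.86²/1000
Solving for L: L = (134.18·1000)·0.17/(0.04·0.5·1006·4.86²) = 48 m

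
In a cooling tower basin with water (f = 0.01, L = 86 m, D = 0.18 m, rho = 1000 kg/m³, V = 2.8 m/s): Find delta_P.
Formula: \Delta P = f \frac{L}{D} \frac{\rho V^2}{2}
delta_P = 0.01·(86/0.18)·0.5·1000·2.8²/1000 = 18.73 kPa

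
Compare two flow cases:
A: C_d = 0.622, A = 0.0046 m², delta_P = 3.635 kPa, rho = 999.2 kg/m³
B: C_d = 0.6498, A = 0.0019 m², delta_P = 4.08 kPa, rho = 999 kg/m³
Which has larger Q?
Q(A) = 7.718 L/s, Q(B) = 3.529 L/s. Answer: A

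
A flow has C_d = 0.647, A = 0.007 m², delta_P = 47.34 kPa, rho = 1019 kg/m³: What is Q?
Formula: Q = C_d A \sqrt{\frac{2 \Delta P}{\rho}}
Q = 0.647·0.007·√(2·(47.34·1000)/1019)·1000 = 43.66 L/s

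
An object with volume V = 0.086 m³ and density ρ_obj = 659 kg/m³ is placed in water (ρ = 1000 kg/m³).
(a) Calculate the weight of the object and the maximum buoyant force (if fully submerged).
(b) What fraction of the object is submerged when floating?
(a) W=rho_obj*g*V=659*9.81*0.086=556.0 N; F_B(max)=rho*g*V=1000*9.81*0.086=843.7 N
(b) Floating fraction=rho_obj/rho=659/1000=0.659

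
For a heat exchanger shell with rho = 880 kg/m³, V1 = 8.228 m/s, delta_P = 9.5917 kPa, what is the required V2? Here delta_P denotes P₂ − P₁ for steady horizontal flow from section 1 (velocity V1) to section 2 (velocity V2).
Formula: \Delta P = \frac{1}{2} \rho (V_1^2 - V_2^2)
Substituting knowns: 9.5917 = 0.5·880·(8.228² − V2²)/1000
Solving for V2: V2 = √(8.228² − 2·(9.5917·1000)/880) = 6.775 m/s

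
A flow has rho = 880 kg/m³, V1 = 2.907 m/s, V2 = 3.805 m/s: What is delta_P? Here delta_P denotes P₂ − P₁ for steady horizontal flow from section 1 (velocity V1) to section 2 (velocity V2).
Formula: \Delta P = \frac{1}{2} \rho (V_1^2 - V_2^2)
delta_P = 0.5·880·(2.907² − 3.805²)/1000 = -2.652 kPa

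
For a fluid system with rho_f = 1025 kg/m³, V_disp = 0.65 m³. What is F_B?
Formula: F_B = \rho_f g V_{disp}
F_B = 1025·9.81·0.65 = 6536 N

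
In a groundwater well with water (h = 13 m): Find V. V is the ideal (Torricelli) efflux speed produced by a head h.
Formula: V = \sqrt{2 g h}
V = √(2·9.81·13) = 15.97 m/s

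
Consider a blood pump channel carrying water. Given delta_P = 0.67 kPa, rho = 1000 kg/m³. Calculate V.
Formula: V = \sqrt{\frac{2 \Delta P}{\rho}}
V = √(2·(0.67·1000)/1000) = 1.158 m/s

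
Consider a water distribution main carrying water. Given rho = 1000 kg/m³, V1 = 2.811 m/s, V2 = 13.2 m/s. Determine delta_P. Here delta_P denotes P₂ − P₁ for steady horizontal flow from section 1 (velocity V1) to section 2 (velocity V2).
Formula: \Delta P = \frac{1}{2} \rho (V_1^2 - V_2^2)
delta_P = 0.5·1000·(2.811² − 13.2²)/1000 = -83.17 kPa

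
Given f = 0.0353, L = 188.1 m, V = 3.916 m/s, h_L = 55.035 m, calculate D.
Formula: h_L = f \frac{L}{D} \frac{V^2}{2g}
Substituting knowns: 55.035 = 0.0353·(188.1/D)·3.916²/(2·9.81)
Solving for D: D = 0.0353·188.1·3.916²/(2·9.81·55.035) = 0.0943 m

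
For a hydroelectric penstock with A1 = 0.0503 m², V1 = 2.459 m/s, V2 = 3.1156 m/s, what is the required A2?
Formula: V_2 = \frac{A_1 V_1}{A_2}
Substituting knowns: 3.1156 = 0.0503·2.459/A2
Solving for A2: A2 = 0.0503·2.459/3.1156 = 0.0397 m²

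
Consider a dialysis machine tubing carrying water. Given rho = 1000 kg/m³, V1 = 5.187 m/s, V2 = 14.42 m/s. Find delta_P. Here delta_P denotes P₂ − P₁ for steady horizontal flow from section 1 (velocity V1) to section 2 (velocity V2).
Formula: \Delta P = \frac{1}{2} \rho (V_1^2 - V_2^2)
delta_P = 0.5·1000·(5.187² − 14.42²)/1000 = -90.52 kPa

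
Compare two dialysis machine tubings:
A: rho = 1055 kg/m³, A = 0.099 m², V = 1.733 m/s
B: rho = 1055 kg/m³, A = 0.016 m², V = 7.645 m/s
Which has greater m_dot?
m_dot(A) = 181 kg/s, m_dot(B) = 129 kg/s. Answer: A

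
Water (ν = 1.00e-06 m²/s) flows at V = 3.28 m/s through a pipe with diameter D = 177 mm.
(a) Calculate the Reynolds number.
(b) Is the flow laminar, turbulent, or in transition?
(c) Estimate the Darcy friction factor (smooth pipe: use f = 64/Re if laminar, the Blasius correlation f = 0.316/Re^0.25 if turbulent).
(a) Re = V·D/ν = 3.28·0.177/1.00e-06 = 580560
(b) Flow regime: turbulent (Re > 4000)
(c) Friction factor: f = 0.316/Re^0.25 = 0.316/580560^0.25 = 0.01145 (Blasius is strictly valid for Re ≲ 1e5; used here as the smooth-pipe estimate the problem specifies)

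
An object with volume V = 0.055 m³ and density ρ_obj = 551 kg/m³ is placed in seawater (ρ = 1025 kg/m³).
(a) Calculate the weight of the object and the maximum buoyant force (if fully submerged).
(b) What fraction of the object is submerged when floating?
(a) W=rho_obj*g*V=551*9.81*0.055=297.3 N; F_B(max)=rho*g*V=1025*9.81*0.055=553.0 N
(b) Floating fraction=rho_obj/rho=551/1025=0.538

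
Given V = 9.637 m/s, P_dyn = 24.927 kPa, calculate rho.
Formula: P_{dyn} = \frac{1}{2} \rho V^2
Substituting knowns: 24.927 = 0.5·rho·9.637²/1000
Solving for rho: rho = 2·(24.927·1000)/9.637² = 536.8 kg/m³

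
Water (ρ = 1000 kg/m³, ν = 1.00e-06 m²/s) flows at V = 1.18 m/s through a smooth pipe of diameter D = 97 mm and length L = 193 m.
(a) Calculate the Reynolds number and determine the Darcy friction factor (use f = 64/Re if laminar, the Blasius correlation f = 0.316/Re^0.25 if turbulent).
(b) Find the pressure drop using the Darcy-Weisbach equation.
(a) Re = V·D/ν = 1.18·0.097/1.00e-06 = 114460 → turbulent (Re > 4000); f = 0.316/Re^0.25 = 0.316/114460^0.25 = 0.01718 (Blasius is strictly valid for Re ≲ 1e5; used here as the smooth-pipe estimate the problem specifies)
(b) Darcy-Weisbach: ΔP = f·(L/D)·½ρV²/1000 = 0.01718·(193/0.097)·½·1000·1.18²/1000 = 23.8 kPa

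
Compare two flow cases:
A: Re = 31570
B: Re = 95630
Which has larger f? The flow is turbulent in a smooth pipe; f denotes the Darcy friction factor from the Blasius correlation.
f(A) = 0.02371, f(B) = 0.01797. Answer: A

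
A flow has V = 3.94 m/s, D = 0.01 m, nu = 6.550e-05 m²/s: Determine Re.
Formula: Re = \frac{V D}{\nu}
Re = 3.94·0.01/6.550e-05 = 601.5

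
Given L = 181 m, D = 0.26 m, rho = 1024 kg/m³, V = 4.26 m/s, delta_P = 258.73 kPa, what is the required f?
Formula: \Delta P = f \frac{L}{D} \frac{\rho V^2}{2}
Substituting knowns: 258.73 = f·(181/0.26)·0.5·1024·4.26²/1000
Solving for f: f = (258.73·1000)/((181/0.26)·0.5·1024·4.26²) = 0.04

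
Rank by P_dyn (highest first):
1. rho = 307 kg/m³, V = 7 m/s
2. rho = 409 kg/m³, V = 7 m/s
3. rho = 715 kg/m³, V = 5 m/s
Case 1: P_dyn = 7.521 kPa
Case 2: P_dyn = 10.02 kPa
Case 3: P_dyn = 8.938 kPa
Ranking (highest first): 2, 3, 1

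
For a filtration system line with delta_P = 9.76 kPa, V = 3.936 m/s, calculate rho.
Formula: V = \sqrt{\frac{2 \Delta P}{\rho}}
Substituting knowns: 3.936 = √(2·(9.76·1000)/rho)
Solving for rho: rho = 2·(9.76·1000)/3.936² = 1260 kg/m³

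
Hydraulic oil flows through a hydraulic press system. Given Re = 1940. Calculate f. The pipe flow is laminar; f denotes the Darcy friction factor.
Formula: f = \frac{64}{Re}
f = 64/1940 = 0.03299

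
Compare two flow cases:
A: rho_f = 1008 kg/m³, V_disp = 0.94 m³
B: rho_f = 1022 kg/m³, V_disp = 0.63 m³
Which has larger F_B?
F_B(A) = 9295 N, F_B(B) = 6316 N. Answer: A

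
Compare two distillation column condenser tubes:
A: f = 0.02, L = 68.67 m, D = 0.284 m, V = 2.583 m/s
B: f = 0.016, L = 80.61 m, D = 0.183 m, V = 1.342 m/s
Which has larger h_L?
h_L(A) = 1.644 m, h_L(B) = 0.6469 m. Answer: A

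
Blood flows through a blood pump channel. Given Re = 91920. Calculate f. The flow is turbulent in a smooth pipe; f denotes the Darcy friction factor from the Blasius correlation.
Formula: f = \frac{0.316}{Re^{0.25}}
f = 0.316/91920^0.25 = 0.01815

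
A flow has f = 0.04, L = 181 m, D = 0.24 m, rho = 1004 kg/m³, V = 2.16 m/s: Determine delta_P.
Formula: \Delta P = f \frac{L}{D} \frac{\rho V^2}{2}
delta_P = 0.04·(181/0.24)·0.5·1004·2.16²/1000 = 70.65 kPa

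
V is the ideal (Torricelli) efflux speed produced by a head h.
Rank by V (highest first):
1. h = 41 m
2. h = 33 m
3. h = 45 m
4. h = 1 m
Case 1: V = 28.36 m/s
Case 2: V = 25.45 m/s
Case 3: V = 29.71 m/s
Case 4: V = 4.429 m/s
Ranking (highest first): 3, 1, 2, 4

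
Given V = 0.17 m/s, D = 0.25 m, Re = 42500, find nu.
Formula: Re = \frac{V D}{\nu}
Substituting knowns: 42500 = 0.17·0.25/nu
Solving for nu: nu = 0.17·0.25/42500 = 1.000e-06 m²/s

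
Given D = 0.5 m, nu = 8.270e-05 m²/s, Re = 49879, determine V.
Formula: Re = \frac{V D}{\nu}
Substituting knowns: 49879 = V·0.5/8.270e-05
Solving for V: V = 49879·8.270e-05/0.5 = 8.25 m/s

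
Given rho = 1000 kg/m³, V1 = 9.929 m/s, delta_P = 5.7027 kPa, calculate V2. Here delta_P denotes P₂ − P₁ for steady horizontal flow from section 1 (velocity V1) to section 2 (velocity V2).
Formula: \Delta P = \frac{1}{2} \rho (V_1^2 - V_2^2)
Substituting knowns: 5.7027 = 0.5·1000·(9.929² − V2²)/1000
Solving for V2: V2 = √(9.929² − 2·(5.7027·1000)/1000) = 9.337 m/s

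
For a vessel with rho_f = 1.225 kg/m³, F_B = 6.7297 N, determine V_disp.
Formula: F_B = \rho_f g V_{disp}
Substituting knowns: 6.7297 = 1.225·9.81·V_disp
Solving for V_disp: V_disp = 6.7297/(1.225·9.81) = 0.56 m³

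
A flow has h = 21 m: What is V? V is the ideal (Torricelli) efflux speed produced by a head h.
Formula: V = \sqrt{2 g h}
V = √(2·9.81·21) = 20.3 m/s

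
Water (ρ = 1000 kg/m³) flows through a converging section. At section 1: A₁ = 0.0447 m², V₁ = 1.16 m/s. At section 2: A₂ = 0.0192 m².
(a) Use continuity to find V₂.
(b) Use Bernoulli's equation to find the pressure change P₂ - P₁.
(a) Continuity: A₁V₁=A₂V₂ -> V₂=A₁V₁/A₂=0.0447*1.16/0.0192=2.70 m/s
(b) Bernoulli: P₂-P₁=0.5*rho*(V₁^2-V₂^2)/1000=0.5*1000*(1.16^2-2.70^2)/1000=-2.972 kPa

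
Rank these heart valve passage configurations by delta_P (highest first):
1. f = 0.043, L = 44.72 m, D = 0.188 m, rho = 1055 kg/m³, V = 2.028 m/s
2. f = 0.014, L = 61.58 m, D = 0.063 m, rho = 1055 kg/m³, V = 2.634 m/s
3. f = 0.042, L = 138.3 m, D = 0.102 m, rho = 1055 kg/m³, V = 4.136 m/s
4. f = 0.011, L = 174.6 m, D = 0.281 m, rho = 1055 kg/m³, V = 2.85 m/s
Case 1: delta_P = 22.19 kPa
Case 2: delta_P = 50.08 kPa
Case 3: delta_P = 513.9 kPa
Case 4: delta_P = 29.28 kPa
Ranking (highest first): 3, 2, 4, 1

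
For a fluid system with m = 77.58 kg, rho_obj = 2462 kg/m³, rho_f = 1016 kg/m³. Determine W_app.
Formula: W_{app} = mg\left(1 - \frac{\rho_f}{\rho_{obj}}\right)
W_app = 77.58·9.81·(1 − 1016/2462) = 447 N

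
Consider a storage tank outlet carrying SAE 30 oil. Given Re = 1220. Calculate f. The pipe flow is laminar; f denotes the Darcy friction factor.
Formula: f = \frac{64}{Re}
f = 64/1220 = 0.05246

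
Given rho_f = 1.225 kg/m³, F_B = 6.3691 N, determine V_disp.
Formula: F_B = \rho_f g V_{disp}
Substituting knowns: 6.3691 = 1.225·9.81·V_disp
Solving for V_disp: V_disp = 6.3691/(1.225·9.81) = 0.53 m³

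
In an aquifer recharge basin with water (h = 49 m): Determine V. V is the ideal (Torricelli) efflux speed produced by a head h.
Formula: V = \sqrt{2 g h}
V = √(2·9.81·49) = 31.01 m/s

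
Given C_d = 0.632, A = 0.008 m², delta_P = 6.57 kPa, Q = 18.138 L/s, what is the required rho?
Formula: Q = C_d A \sqrt{\frac{2 \Delta P}{\rho}}
Substituting knowns: 18.138 = 0.632·0.008·√(2·(6.57·1000)/rho)·1000
Solving for rho: rho = 2·(6.57·1000)/((18.138/1000)/(0.632·0.008))² = 1021 kg/m³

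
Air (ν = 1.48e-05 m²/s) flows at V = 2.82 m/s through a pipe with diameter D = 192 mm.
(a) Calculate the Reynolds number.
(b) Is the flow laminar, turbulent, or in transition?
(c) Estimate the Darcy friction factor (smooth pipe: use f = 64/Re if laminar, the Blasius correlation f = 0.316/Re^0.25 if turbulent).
(a) Re = V·D/ν = 2.82·0.192/1.48e-05 = 36584
(b) Flow regime: turbulent (Re > 4000)
(c) Friction factor: f = 0.316/Re^0.25 = 0.316/36584^0.25 = 0.02285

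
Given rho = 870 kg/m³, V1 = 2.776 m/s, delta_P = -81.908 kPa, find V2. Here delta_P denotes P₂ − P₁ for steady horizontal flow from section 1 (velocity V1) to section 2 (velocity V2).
Formula: \Delta P = \frac{1}{2} \rho (V_1^2 - V_2^2)
Substituting knowns: -81.908 = 0.5·870·(2.776² − V2²)/1000
Solving for V2: V2 = √(2.776² − 2·(-81.908·1000)/870) = 14 m/s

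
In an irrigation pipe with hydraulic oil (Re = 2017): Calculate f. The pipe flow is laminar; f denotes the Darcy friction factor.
Formula: f = \frac{64}{Re}
f = 64/2017 = 0.03173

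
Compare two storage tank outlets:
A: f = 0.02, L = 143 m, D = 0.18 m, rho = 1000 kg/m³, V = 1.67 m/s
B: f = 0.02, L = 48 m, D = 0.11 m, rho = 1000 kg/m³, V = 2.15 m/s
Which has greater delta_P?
delta_P(A) = 22.16 kPa, delta_P(B) = 20.17 kPa. Answer: A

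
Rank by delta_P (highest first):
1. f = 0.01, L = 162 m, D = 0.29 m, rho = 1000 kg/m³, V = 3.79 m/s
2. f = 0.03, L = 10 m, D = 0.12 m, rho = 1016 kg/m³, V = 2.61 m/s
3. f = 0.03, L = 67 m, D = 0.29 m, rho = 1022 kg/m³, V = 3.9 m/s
Case 1: delta_P = 40.12 kPa
Case 2: delta_P = 8.651 kPa
Case 3: delta_P = 53.87 kPa
Ranking (highest first): 3, 1, 2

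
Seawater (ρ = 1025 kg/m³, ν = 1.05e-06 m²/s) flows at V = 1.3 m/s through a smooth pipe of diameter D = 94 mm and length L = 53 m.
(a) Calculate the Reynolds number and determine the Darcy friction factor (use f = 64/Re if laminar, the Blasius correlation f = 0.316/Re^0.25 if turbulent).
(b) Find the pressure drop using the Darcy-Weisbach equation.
(a) Re = V·D/ν = 1.3·0.094/1.05e-06 = 116380 → turbulent (Re > 4000); f = 0.316/Re^0.25 = 0.316/116380^0.25 = 0.017109 (Blasius is strictly valid for Re ≲ 1e5; used here as the smooth-pipe estimate the problem specifies)
(b) Darcy-Weisbach: ΔP = f·(L/D)·½ρV²/1000 = 0.017109·(53/0.094)·½·1025·1.3²/1000 = 8.355 kPa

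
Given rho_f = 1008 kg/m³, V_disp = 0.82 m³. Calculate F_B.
Formula: F_B = \rho_f g V_{disp}
F_B = 1008·9.81·0.82 = 8109 N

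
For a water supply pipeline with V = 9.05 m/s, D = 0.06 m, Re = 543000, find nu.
Formula: Re = \frac{V D}{\nu}
Substituting knowns: 543000 = 9.05·0.06/nu
Solving for nu: nu = 9.05·0.06/543000 = 1.000e-06 m²/s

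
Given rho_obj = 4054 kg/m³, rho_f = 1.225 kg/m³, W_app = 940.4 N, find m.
Formula: W_{app} = mg\left(1 - \frac{\rho_f}{\rho_{obj}}\right)
Substituting knowns: 940.4 = m·9.81·(1 − 1.225/4054)
Solving for m: m = 940.4/(9.81·(1 − 1.225/4054)) = 95.89 kg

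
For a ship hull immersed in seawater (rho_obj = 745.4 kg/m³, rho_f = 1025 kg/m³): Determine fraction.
Formula: f_{sub} = \frac{\rho_{obj}}{\rho_f}
fraction = 745.4/1025 = 0.7272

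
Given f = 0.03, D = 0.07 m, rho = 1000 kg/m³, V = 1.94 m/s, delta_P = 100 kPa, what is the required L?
Formula: \Delta P = f \frac{L}{D} \frac{\rho V^2}{2}
Substituting knowns: 100 = 0.03·(L/0.07)·0.5·1000·1.94²/1000
Solving for L: L = (100·1000)·0.07/(0.03·0.5·1000·1.94²) = 124 m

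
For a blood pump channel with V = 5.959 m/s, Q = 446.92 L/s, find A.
Formula: Q = A V
Substituting knowns: 446.92 = A·5.959·1000
Solving for A: A = (446.92/1000)/5.959 = 0.075 m²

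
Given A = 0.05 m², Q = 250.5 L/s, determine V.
Formula: Q = A V
Substituting knowns: 250.5 = 0.05·V·1000
Solving for V: V = (250.5/1000)/0.05 = 5.01 m/s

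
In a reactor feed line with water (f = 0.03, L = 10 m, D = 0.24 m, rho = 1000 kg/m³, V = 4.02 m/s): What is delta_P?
Formula: \Delta P = f \frac{L}{D} \frac{\rho V^2}{2}
delta_P = 0.03·(10/0.24)·0.5·1000·4.02²/1000 = 10.1 kPa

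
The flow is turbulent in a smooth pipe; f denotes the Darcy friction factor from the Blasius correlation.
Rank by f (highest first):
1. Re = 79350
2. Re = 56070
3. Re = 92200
Case 1: f = 0.01883
Case 2: f = 0.02054
Case 3: f = 0.01813
Ranking (highest first): 2, 1, 3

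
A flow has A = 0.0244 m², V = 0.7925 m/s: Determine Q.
Formula: Q = A V
Q = 0.0244·0.7925·1000 = 19.34 L/s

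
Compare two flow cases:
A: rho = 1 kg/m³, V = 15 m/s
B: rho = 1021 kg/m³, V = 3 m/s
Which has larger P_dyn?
P_dyn(A) = 0.1125 kPa, P_dyn(B) = 4.595 kPa. Answer: B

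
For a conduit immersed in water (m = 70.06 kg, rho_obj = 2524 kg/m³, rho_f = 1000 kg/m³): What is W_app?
Formula: W_{app} = mg\left(1 - \frac{\rho_f}{\rho_{obj}}\right)
W_app = 70.06·9.81·(1 − 1000/2524) = 415 N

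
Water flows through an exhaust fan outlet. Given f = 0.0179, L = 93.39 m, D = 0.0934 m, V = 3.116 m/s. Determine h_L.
Formula: h_L = f \frac{L}{D} \frac{V^2}{2g}
h_L = 0.0179·(93.39/0.0934)·3.116²/(2·9.81) = 8.857 m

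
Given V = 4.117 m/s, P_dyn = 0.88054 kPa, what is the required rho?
Formula: P_{dyn} = \frac{1}{2} \rho V^2
Substituting knowns: 0.88054 = 0.5·rho·4.117²/1000
Solving for rho: rho = 2·(0.88054·1000)/4.117² = 103.9 kg/m³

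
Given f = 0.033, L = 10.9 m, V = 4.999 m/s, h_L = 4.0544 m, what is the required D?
Formula: h_L = f \frac{L}{D} \frac{V^2}{2g}
Substituting knowns: 4.0544 = 0.033·(10.9/D)·4.999²/(2·9.81)
Solving for D: D = 0.033·10.9·4.999²/(2·9.81·4.0544) = 0.113 m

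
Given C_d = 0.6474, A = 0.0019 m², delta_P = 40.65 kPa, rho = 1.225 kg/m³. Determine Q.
Formula: Q = C_d A \sqrt{\frac{2 \Delta P}{\rho}}
Q = 0.6474·0.0019·√(2·(40.65·1000)/1.225)·1000 = 316.9 L/s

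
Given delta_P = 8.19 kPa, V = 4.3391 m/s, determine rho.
Formula: V = \sqrt{\frac{2 \Delta P}{\rho}}
Substituting knowns: 4.3391 = √(2·(8.19·1000)/rho)
Solving for rho: rho = 2·(8.19·1000)/4.3391² = 870 kg/m³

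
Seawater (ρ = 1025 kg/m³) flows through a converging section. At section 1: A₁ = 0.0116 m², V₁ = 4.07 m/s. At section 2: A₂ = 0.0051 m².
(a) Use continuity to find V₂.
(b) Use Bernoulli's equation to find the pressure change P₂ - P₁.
(a) Continuity: A₁V₁=A₂V₂ -> V₂=A₁V₁/A₂=0.0116*4.07/0.0051=9.26 m/s
(b) Bernoulli: P₂-P₁=0.5*rho*(V₁^2-V₂^2)/1000=0.5*1025*(4.07^2-9.26^2)/1000=-35.46 kPa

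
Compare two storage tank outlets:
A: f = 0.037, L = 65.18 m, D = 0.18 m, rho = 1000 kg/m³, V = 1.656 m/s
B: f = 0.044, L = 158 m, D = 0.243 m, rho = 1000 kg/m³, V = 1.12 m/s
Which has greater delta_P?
delta_P(A) = 18.37 kPa, delta_P(B) = 17.94 kPa. Answer: A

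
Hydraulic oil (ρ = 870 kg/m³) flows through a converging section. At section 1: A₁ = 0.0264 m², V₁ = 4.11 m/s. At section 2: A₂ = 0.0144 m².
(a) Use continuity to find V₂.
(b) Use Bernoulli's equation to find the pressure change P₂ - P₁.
(a) Continuity: A₁V₁=A₂V₂ -> V₂=A₁V₁/A₂=0.0264*4.11/0.0144=7.54 m/s
(b) Bernoulli: P₂-P₁=0.5*rho*(V₁^2-V₂^2)/1000=0.5*870*(4.11^2-7.54^2)/1000=-17.38 kPa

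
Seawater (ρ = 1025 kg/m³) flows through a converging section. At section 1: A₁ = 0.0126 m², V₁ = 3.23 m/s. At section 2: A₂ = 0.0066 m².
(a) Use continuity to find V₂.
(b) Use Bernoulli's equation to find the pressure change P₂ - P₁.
(a) Continuity: A₁V₁=A₂V₂ -> V₂=A₁V₁/A₂=0.0126*3.23/0.0066=6.17 m/s
(b) Bernoulli: P₂-P₁=0.5*rho*(V₁^2-V₂^2)/1000=0.5*1025*(3.23^2-6.17^2)/1000=-14.16 kPa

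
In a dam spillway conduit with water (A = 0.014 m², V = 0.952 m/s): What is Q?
Formula: Q = A V
Q = 0.014·0.952·1000 = 13.33 L/s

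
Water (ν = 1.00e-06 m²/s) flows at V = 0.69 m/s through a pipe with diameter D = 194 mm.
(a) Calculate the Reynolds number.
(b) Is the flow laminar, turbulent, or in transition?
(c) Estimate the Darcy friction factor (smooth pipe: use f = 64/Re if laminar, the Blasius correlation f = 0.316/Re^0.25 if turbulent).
(a) Re = V·D/ν = 0.69·0.194/1.00e-06 = 133860
(b) Flow regime: turbulent (Re > 4000)
(c) Friction factor: f = 0.316/Re^0.25 = 0.316/133860^0.25 = 0.01652 (Blasius is strictly valid for Re ≲ 1e5; used here as the smooth-pipe estimate the problem specifies)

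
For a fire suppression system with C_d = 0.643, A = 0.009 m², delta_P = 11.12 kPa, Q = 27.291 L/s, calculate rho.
Formula: Q = C_d A \sqrt{\frac{2 \Delta P}{\rho}}
Substituting knowns: 27.291 = 0.643·0.009·√(2·(11.12·1000)/rho)·1000
Solving for rho: rho = 2·(11.12·1000)/((27.291/1000)/(0.643·0.009))² = 1000 kg/m³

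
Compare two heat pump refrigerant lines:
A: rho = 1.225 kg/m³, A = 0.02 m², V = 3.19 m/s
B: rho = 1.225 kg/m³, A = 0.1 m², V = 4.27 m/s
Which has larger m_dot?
m_dot(A) = 0.07816 kg/s, m_dot(B) = 0.5231 kg/s. Answer: B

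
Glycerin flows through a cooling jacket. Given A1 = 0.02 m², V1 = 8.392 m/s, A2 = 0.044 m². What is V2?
Formula: V_2 = \frac{A_1 V_1}{A_2}
V2 = 0.02·8.392/0.044 = 3.815 m/s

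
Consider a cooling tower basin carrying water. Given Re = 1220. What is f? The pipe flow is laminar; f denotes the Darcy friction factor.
Formula: f = \frac{64}{Re}
f = 64/1220 = 0.05246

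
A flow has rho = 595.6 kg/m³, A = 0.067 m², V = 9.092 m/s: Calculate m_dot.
Formula: \dot{m} = \rho A V
m_dot = 595.6·0.067·9.092 = 362.8 kg/s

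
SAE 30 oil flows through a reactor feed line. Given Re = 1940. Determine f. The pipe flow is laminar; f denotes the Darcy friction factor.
Formula: f = \frac{64}{Re}
f = 64/1940 = 0.03299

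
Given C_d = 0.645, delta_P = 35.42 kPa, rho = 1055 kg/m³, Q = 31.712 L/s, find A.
Formula: Q = C_d A \sqrt{\frac{2 \Delta P}{\rho}}
Substituting knowns: 31.712 = 0.645·A·√(2·(35.42·1000)/1055)·1000
Solving for A: A = (31.712/1000)/(0.645·√(2·(35.42·1000)/1055)) = 0.006 m²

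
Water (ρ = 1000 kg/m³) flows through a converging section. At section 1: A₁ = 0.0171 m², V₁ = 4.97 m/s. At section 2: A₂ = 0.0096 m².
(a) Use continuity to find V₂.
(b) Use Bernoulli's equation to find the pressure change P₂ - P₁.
(a) Continuity: A₁V₁=A₂V₂ -> V₂=A₁V₁/A₂=0.0171*4.97/0.0096=8.85 m/s
(b) Bernoulli: P₂-P₁=0.5*rho*(V₁^2-V₂^2)/1000=0.5*1000*(4.97^2-8.85^2)/1000=-26.81 kPa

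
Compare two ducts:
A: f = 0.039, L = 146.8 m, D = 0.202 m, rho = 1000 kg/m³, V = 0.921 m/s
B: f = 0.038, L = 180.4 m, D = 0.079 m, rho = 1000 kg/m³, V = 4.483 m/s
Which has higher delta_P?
delta_P(A) = 12.02 kPa, delta_P(B) = 872 kPa. Answer: B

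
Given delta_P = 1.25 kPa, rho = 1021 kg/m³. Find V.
Formula: V = \sqrt{\frac{2 \Delta P}{\rho}}
V = √(2·(1.25·1000)/1021) = 1.565 m/s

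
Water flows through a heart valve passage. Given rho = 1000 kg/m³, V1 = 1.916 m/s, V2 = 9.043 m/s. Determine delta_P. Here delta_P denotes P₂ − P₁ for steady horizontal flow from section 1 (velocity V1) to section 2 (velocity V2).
Formula: \Delta P = \frac{1}{2} \rho (V_1^2 - V_2^2)
delta_P = 0.5·1000·(1.916² − 9.043²)/1000 = -39.05 kPa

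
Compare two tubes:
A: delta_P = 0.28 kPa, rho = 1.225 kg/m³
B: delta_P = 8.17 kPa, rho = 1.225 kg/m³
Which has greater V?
V(A) = 21.38 m/s, V(B) = 115.5 m/s. Answer: B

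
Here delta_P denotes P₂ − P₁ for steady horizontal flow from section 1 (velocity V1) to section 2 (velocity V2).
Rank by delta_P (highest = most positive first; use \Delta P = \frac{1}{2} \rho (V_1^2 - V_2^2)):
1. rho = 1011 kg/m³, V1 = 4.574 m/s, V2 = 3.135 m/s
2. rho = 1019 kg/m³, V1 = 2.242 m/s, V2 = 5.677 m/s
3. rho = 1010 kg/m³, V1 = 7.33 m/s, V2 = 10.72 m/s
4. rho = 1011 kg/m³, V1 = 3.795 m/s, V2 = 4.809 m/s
Case 1: delta_P = 5.608 kPa
Case 2: delta_P = -13.86 kPa
Case 3: delta_P = -30.9 kPa
Case 4: delta_P = -4.41 kPa
Ranking (highest first): 1, 4, 2, 3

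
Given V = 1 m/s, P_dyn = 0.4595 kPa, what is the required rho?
Formula: P_{dyn} = \frac{1}{2} \rho V^2
Substituting knowns: 0.4595 = 0.5·rho·1²/1000
Solving for rho: rho = 2·(0.4595·1000)/1² = 919 kg/m³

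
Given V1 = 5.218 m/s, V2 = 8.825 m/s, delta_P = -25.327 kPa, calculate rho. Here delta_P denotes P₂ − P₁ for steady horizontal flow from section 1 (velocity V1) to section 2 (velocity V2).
Formula: \Delta P = \frac{1}{2} \rho (V_1^2 - V_2^2)
Substituting knowns: -25.327 = 0.5·rho·(5.218² − 8.825²)/1000
Solving for rho: rho = 2·(-25.327·1000)/(5.218² − 8.825²) = 1000 kg/m³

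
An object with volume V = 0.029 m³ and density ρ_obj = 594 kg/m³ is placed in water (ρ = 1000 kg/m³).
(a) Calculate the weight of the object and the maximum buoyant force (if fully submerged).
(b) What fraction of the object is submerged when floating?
(a) W=rho_obj*g*V=594*9.81*0.029=169.0 N; F_B(max)=rho*g*V=1000*9.81*0.029=284.5 N
(b) Floating fraction=rho_obj/rho=594/1000=0.594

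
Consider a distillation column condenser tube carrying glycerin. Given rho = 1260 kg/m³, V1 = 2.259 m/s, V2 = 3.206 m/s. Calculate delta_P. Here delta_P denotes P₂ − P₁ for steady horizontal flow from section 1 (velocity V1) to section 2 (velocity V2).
Formula: \Delta P = \frac{1}{2} \rho (V_1^2 - V_2^2)
delta_P = 0.5·1260·(2.259² − 3.206²)/1000 = -3.26 kPa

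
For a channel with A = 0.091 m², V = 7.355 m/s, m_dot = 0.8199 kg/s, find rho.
Formula: \dot{m} = \rho A V
Substituting knowns: 0.8199 = rho·0.091·7.355
Solving for rho: rho = 0.8199/(0.091·7.355) = 1.225 kg/m³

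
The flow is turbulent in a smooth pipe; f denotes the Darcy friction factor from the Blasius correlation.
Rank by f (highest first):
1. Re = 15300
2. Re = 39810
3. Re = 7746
Case 1: f = 0.02841
Case 2: f = 0.02237
Case 3: f = 0.03368
Ranking (highest first): 3, 1, 2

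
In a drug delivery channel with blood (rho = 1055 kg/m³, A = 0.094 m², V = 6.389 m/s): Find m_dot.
Formula: \dot{m} = \rho A V
m_dot = 1055·0.094·6.389 = 633.6 kg/s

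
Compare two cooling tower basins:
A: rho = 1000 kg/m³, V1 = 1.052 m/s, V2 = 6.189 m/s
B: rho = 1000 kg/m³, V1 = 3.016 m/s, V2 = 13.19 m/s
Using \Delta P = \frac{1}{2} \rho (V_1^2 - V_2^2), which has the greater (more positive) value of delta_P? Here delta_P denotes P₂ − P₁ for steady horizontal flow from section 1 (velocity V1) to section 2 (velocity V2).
delta_P(A) = -18.6 kPa, delta_P(B) = -82.44 kPa. Answer: A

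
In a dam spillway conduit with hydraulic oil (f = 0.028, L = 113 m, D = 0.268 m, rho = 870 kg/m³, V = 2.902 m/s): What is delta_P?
Formula: \Delta P = f \frac{L}{D} \frac{\rho V^2}{2}
delta_P = 0.028·(113/0.268)·0.5·870·2.902²/1000 = 43.25 kPa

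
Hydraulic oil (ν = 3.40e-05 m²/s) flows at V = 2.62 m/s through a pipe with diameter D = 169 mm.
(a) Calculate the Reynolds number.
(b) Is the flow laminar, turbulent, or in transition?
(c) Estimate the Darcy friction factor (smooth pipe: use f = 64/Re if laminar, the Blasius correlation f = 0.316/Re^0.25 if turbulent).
(a) Re = V·D/ν = 2.62·0.169/3.40e-05 = 13023
(b) Flow regime: turbulent (Re > 4000)
(c) Friction factor: f = 0.316/Re^0.25 = 0.316/13023^0.25 = 0.02958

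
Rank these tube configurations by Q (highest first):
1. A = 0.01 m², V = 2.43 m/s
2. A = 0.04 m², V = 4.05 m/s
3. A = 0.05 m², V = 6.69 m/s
Case 1: Q = 24.3 L/s
Case 2: Q = 162 L/s
Case 3: Q = 334.5 L/s
Ranking (highest first): 3, 2, 1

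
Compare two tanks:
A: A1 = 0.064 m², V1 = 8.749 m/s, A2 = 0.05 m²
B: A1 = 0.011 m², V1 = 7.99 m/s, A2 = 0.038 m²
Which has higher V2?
V2(A) = 11.2 m/s, V2(B) = 2.313 m/s. Answer: A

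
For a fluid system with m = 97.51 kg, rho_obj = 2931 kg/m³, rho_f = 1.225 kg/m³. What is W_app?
Formula: W_{app} = mg\left(1 - \frac{\rho_f}{\rho_{obj}}\right)
W_app = 97.51·9.81·(1 − 1.225/2931) = 956.2 N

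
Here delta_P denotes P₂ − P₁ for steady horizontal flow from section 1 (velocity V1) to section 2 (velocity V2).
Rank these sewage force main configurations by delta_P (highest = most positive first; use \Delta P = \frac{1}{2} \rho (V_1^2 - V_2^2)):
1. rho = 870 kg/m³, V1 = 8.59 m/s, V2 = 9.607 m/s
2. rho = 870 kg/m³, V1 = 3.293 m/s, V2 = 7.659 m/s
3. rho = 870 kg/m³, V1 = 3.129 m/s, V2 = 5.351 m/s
Case 1: delta_P = -8.05 kPa
Case 2: delta_P = -20.8 kPa
Case 3: delta_P = -8.197 kPa
Ranking (highest first): 1, 3, 2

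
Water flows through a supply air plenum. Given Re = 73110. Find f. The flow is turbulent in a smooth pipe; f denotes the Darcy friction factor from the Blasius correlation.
Formula: f = \frac{0.316}{Re^{0.25}}
f = 0.316/73110^0.25 = 0.01922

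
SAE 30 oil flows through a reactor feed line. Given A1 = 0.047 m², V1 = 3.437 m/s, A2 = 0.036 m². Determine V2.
Formula: V_2 = \frac{A_1 V_1}{A_2}
V2 = 0.047·3.437/0.036 = 4.487 m/s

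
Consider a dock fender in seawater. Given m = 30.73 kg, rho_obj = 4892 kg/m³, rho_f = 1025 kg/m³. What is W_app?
Formula: W_{app} = mg\left(1 - \frac{\rho_f}{\rho_{obj}}\right)
W_app = 30.73·9.81·(1 − 1025/4892) = 238.3 N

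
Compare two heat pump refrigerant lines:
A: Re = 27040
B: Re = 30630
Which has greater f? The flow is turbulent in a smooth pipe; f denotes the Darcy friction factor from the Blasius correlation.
f(A) = 0.02464, f(B) = 0.02389. Answer: A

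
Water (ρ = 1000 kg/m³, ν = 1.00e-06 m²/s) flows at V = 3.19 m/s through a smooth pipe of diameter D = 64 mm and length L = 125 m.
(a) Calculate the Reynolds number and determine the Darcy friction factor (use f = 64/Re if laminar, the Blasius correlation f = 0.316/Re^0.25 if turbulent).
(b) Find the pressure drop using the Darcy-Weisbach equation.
(a) Re = V·D/ν = 3.19·0.064/1.00e-06 = 204160 → turbulent (Re > 4000); f = 0.316/Re^0.25 = 0.316/204160^0.25 = 0.014866 (Blasius is strictly valid for Re ≲ 1e5; used here as the smooth-pipe estimate the problem specifies)
(b) Darcy-Weisbach: ΔP = f·(L/D)·½ρV²/1000 = 0.014866·(125/0.064)·½·1000·3.19²/1000 = 147.7 kPa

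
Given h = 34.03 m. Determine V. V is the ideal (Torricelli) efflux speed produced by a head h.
Formula: V = \sqrt{2 g h}
V = √(2·9.81·34.03) = 25.84 m/s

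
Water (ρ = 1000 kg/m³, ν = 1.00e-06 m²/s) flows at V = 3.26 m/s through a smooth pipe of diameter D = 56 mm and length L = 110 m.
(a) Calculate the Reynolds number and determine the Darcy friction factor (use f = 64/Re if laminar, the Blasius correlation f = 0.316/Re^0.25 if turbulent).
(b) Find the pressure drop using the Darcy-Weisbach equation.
(a) Re = V·D/ν = 3.26·0.056/1.00e-06 = 182560 → turbulent (Re > 4000); f = 0.316/Re^0.25 = 0.316/182560^0.25 = 0.015287 (Blasius is strictly valid for Re ≲ 1e5; used here as the smooth-pipe estimate the problem specifies)
(b) Darcy-Weisbach: ΔP = f·(L/D)·½ρV²/1000 = 0.015287·(110/0.056)·½·1000·3.26²/1000 = 159.6 kPa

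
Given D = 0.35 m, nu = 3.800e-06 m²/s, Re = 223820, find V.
Formula: Re = \frac{V D}{\nu}
Substituting knowns: 223820 = V·0.35/3.800e-06
Solving for V: V = 223820·3.800e-06/0.35 = 2.43 m/s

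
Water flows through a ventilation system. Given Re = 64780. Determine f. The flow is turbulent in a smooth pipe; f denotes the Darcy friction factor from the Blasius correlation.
Formula: f = \frac{0.316}{Re^{0.25}}
f = 0.316/64780^0.25 = 0.01981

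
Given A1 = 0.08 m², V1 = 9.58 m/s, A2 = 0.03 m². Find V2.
Formula: V_2 = \frac{A_1 V_1}{A_2}
V2 = 0.08·9.58/0.03 = 25.55 m/s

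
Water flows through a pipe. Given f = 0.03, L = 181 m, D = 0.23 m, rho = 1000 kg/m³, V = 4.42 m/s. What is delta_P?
Formula: \Delta P = f \frac{L}{D} \frac{\rho V^2}{2}
delta_P = 0.03·(181/0.23)·0.5·1000·4.42²/1000 = 230.6 kPa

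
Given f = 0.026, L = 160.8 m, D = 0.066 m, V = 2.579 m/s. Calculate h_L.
Formula: h_L = f \frac{L}{D} \frac{V^2}{2g}
h_L = 0.026·(160.8/0.066)·2.579²/(2·9.81) = 21.47 m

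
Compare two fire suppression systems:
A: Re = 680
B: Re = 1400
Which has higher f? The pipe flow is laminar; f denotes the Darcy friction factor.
f(A) = 0.09412, f(B) = 0.04571. Answer: A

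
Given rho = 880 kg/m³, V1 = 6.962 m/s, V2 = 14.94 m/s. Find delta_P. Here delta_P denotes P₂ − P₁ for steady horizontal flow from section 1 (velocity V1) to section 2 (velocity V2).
Formula: \Delta P = \frac{1}{2} \rho (V_1^2 - V_2^2)
delta_P = 0.5·880·(6.962² − 14.94²)/1000 = -76.88 kPa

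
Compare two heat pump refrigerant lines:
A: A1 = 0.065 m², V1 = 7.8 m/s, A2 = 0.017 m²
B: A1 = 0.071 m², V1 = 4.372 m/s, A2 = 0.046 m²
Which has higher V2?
V2(A) = 29.82 m/s, V2(B) = 6.748 m/s. Answer: A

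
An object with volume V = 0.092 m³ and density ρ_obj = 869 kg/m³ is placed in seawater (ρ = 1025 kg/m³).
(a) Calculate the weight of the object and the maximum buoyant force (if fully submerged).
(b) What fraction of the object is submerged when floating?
(a) W=rho_obj*g*V=869*9.81*0.092=784.3 N; F_B(max)=rho*g*V=1025*9.81*0.092=925.1 N
(b) Floating fraction=rho_obj/rho=869/1025=0.848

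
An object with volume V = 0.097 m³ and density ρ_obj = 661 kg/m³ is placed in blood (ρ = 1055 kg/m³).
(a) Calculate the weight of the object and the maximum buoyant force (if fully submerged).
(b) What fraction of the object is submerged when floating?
(a) W=rho_obj*g*V=661*9.81*0.097=629.0 N; F_B(max)=rho*g*V=1055*9.81*0.097=1003.9 N
(b) Floating fraction=rho_obj/rho=661/1055=0.627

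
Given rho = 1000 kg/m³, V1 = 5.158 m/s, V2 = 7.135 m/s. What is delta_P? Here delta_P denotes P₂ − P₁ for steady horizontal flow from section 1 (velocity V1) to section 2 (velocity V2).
Formula: \Delta P = \frac{1}{2} \rho (V_1^2 - V_2^2)
delta_P = 0.5·1000·(5.158² − 7.135²)/1000 = -12.15 kPa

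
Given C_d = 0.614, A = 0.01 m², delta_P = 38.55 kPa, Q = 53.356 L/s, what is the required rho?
Formula: Q = C_d A \sqrt{\frac{2 \Delta P}{\rho}}
Substituting knowns: 53.356 = 0.614·0.01·√(2·(38.55·1000)/rho)·1000
Solving for rho: rho = 2·(38.55·1000)/((53.356/1000)/(0.614·0.01))² = 1021 kg/m³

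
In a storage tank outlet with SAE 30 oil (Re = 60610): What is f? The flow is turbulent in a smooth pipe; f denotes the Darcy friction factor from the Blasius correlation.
Formula: f = \frac{0.316}{Re^{0.25}}
f = 0.316/60610^0.25 = 0.02014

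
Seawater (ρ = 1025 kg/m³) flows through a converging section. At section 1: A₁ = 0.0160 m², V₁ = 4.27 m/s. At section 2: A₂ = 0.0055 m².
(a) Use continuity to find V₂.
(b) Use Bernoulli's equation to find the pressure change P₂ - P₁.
(a) Continuity: A₁V₁=A₂V₂ -> V₂=A₁V₁/A₂=0.0160*4.27/0.0055=12.42 m/s
(b) Bernoulli: P₂-P₁=0.5*rho*(V₁^2-V₂^2)/1000=0.5*1025*(4.27^2-12.42^2)/1000=-69.71 kPa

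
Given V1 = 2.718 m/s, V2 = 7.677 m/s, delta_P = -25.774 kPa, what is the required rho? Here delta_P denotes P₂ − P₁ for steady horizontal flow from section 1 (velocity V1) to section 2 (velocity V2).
Formula: \Delta P = \frac{1}{2} \rho (V_1^2 - V_2^2)
Substituting knowns: -25.774 = 0.5·rho·(2.718² − 7.677²)/1000
Solving for rho: rho = 2·(-25.774·1000)/(2.718² − 7.677²) = 1000 kg/m³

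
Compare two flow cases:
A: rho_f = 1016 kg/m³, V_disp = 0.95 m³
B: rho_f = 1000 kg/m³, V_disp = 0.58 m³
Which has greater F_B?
F_B(A) = 9469 N, F_B(B) = 5690 N. Answer: A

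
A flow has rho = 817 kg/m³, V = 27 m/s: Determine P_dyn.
Formula: P_{dyn} = \frac{1}{2} \rho V^2
P_dyn = 0.5·817·27²/1000 = 297.8 kPa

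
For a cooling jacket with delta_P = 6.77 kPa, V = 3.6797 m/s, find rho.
Formula: V = \sqrt{\frac{2 \Delta P}{\rho}}
Substituting knowns: 3.6797 = √(2·(6.77·1000)/rho)
Solving for rho: rho = 2·(6.77·1000)/3.6797² = 1000 kg/m³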